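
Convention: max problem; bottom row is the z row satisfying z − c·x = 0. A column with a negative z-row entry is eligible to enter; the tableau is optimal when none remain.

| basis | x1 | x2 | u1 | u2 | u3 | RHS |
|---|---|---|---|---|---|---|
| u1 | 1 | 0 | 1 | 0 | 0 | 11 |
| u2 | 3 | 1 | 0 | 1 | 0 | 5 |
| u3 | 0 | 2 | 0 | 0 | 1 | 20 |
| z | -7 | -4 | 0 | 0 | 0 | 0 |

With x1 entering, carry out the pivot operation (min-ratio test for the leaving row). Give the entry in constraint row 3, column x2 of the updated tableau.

Ratio test on column x1 — row 1: 11/1 = 11; row 2: 5/3 = 5/3; row 3: entry 0 ≤ 0. Minimum is 5/3 at row 2 (u2 leaves); pivot element 3.
Divide row 2 by 3; eliminate column x1 from the other rows.
Row 3 update in column x2: 2 − 0·(1/3) = 2.

2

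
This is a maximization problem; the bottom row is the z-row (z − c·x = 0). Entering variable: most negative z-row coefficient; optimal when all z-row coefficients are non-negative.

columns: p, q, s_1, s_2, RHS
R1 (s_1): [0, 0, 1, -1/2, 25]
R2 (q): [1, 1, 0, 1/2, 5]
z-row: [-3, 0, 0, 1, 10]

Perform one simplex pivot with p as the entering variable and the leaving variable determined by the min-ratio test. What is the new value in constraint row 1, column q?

0

Ratio test on column p — row 1: entry 0 ≤ 0; row 2: 5/1 = 5. Minimum is 5 at row 2 (q leaves); pivot element 1.
Divide row 2 by 1; eliminate column p from the other rows.
Row 1 update in column q: 0 − 0·1 = 0.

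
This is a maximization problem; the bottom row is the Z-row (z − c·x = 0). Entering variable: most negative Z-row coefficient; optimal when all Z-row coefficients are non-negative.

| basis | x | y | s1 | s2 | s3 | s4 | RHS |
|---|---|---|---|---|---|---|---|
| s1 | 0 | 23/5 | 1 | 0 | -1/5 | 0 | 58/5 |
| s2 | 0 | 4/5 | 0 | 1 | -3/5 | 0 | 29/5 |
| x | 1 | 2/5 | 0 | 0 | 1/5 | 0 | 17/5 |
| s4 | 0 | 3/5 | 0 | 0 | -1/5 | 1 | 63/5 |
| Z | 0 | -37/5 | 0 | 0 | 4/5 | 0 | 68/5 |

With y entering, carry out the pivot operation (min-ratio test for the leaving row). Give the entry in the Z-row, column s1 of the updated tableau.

37/23

Ratio test on column y — row 1: (58/5)/(23/5) = 58/23; row 2: (29/5)/(4/5) = 29/4; row 3: (17/5)/(2/5) = 17/2; row 4: (63/5)/(3/5) = 21. Minimum is 58/23 at row 1 (s1 leaves); pivot element 23/5.
Divide row 1 by 23/5; eliminate column y from the other rows.
Z-row update in column s1: 0 − (-37/5)·(5/23) = 37/23.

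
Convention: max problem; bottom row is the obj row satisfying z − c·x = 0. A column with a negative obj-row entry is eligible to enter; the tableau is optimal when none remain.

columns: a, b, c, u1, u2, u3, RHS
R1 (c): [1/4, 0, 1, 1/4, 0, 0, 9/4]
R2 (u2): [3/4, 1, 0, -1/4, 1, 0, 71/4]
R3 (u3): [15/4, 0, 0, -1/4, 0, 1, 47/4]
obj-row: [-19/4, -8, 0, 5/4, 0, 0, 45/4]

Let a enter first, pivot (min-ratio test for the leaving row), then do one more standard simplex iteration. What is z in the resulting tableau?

Ratio test on column a — row 1: (9/4)/(1/4) = 9; row 2: (71/4)/(3/4) = 71/3; row 3: (47/4)/(15/4) = 47/15. Minimum is 47/15 at row 3 (u3 leaves); pivot element 15/4.
Pivot on row 3; the obj-row RHS becomes 45/4 − (-19/4)·(47/15) = 392/15.
Next entering variable (most negative obj-row entry -8): b.
Ratio test on column b — row 1: entry 0 ≤ 0; row 2: (77/5)/1 = 77/5; row 3: entry 0 ≤ 0. Minimum is 77/5 at row 2 (u2 leaves); pivot element 1.
After the second pivot the obj-row RHS is 392/15 − (-8)·(77/5) = 448/3.

448/3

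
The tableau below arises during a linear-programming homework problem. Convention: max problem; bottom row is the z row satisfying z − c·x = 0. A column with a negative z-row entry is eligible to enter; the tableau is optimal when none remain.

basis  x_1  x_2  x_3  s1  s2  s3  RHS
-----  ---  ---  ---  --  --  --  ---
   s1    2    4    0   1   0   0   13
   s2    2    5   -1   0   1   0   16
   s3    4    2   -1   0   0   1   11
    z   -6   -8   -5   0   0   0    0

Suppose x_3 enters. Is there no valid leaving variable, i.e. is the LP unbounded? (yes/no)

yes

Every constraint-row entry in column x_3 is ≤ 0, so increasing x_3 is unbounded.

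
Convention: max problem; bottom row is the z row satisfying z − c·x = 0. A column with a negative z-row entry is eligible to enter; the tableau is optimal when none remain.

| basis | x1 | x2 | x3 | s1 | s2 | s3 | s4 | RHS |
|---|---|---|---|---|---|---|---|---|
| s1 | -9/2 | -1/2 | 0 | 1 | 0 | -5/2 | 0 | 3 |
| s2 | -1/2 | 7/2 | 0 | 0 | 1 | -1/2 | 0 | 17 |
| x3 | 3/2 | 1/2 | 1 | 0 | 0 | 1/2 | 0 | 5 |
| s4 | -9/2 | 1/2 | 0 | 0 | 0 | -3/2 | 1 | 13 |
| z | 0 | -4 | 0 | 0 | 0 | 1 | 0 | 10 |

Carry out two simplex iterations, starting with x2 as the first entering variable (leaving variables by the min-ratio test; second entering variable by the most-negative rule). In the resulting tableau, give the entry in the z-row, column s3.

7/11

Ratio test on column x2 — row 1: entry -1/2 ≤ 0; row 2: 17/(7/2) = 34/7; row 3: 5/(1/2) = 10; row 4: 13/(1/2) = 26. Minimum is 34/7 at row 2 (s2 leaves); pivot element 7/2.
Divide row 2 by 7/2; eliminate column x2 from the other rows.
Second iteration: most negative z-row entry is -4/7 in column x1, so x1 enters.
Ratio test on column x1 — row 1: entry -32/7 ≤ 0; row 2: entry -1/7 ≤ 0; row 3: (18/7)/(11/7) = 18/11; row 4: entry -31/7 ≤ 0. Minimum is 18/11 at row 3 (x3 leaves); pivot element 11/7.
Divide row 3 by 11/7; eliminate column x1 from the other rows.
After both pivots, the entry at the z-row, column s3 is 7/11.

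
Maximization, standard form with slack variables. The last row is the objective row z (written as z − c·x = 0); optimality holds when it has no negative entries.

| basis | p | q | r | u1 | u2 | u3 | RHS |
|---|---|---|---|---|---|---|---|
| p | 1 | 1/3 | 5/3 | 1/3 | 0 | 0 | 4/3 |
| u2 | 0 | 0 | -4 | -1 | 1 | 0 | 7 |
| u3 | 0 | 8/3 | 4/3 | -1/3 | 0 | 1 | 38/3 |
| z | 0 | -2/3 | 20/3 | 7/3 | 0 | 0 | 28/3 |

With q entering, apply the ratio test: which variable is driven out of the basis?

Column q entries and ratios — p: (4/3)/(1/3) = 4; u2: 0 ≤ 0, skip; u3: (38/3)/(8/3) = 19/4.
Smallest ratio is 4 in the row of p, so p leaves.

p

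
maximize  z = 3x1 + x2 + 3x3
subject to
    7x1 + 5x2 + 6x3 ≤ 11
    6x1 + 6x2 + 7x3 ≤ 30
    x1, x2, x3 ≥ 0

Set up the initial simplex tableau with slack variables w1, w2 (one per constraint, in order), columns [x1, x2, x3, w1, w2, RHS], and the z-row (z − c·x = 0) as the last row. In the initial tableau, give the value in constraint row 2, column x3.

7

Constraint 2 has coefficient 7 on x3.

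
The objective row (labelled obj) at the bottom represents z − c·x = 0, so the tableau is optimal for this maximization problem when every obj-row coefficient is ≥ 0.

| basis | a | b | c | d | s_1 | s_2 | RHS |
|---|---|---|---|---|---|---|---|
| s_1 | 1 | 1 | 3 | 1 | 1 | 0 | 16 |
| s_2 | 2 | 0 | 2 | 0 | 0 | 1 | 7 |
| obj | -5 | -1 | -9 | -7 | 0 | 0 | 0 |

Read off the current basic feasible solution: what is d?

0

d is not in the basis, so in the current basic feasible solution d = 0.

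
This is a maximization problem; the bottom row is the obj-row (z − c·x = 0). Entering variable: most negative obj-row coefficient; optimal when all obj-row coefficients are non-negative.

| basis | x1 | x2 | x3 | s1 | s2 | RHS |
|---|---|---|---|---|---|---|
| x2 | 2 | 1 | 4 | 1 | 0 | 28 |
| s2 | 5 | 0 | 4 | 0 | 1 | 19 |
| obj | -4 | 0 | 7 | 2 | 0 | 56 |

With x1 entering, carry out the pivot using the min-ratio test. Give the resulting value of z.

Ratio test on column x1 — row 1: 28/2 = 14; row 2: 19/5 = 19/5. Minimum is 19/5 at row 2 (s2 leaves); pivot element 5.
Pivot on row 2; the obj-row RHS becomes 56 − (-4)·(19/5) = 356/5.

356/5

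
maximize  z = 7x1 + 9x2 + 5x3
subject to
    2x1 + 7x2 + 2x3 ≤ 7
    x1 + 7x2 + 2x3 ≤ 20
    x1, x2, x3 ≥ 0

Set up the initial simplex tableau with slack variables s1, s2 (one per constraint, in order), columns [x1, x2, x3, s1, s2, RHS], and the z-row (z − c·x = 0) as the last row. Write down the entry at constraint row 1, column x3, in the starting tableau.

2

Constraint 1 has coefficient 2 on x3.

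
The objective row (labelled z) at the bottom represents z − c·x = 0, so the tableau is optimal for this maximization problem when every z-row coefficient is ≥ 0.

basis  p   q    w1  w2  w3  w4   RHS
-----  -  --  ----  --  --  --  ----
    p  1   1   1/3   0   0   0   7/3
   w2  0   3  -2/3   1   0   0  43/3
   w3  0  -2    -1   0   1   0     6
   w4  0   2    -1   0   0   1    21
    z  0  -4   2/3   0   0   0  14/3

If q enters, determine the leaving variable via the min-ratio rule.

Column q entries and ratios — p: (7/3)/1 = 7/3; w2: (43/3)/3 = 43/9; w3: -2 ≤ 0, skip; w4: 21/2 = 21/2.
Smallest ratio is 7/3 in the row of p, so p leaves.

p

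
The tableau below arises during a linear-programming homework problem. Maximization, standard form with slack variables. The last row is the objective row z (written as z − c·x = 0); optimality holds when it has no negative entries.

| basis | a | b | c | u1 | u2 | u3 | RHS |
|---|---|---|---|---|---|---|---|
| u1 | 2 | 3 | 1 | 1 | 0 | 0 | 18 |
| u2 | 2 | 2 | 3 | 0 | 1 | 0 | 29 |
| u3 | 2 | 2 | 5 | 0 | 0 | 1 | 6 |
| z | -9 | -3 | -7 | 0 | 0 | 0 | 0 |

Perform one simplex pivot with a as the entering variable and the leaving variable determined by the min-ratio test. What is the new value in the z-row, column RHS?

27

Ratio test on column a — row 1: 18/2 = 9; row 2: 29/2 = 29/2; row 3: 6/2 = 3. Minimum is 3 at row 3 (u3 leaves); pivot element 2.
Divide row 3 by 2; eliminate column a from the other rows.
z-row update in column RHS: 0 − (-9)·3 = 27.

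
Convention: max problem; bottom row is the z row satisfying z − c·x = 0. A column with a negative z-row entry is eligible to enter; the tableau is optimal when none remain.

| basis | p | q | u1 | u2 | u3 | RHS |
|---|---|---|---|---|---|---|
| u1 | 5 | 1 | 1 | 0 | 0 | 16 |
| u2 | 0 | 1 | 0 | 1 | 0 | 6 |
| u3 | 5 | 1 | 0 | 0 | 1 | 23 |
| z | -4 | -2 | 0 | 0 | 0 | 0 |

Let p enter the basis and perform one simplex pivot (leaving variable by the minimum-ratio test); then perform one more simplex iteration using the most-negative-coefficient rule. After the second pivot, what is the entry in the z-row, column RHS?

Ratio test on column p — row 1: 16/5 = 16/5; row 2: entry 0 ≤ 0; row 3: 23/5 = 23/5. Minimum is 16/5 at row 1 (u1 leaves); pivot element 5.
Divide row 1 by 5; eliminate column p from the other rows.
Second iteration: most negative z-row entry is -6/5 in column q, so q enters.
Ratio test on column q — row 1: (16/5)/(1/5) = 16; row 2: 6/1 = 6; row 3: entry 0 ≤ 0. Minimum is 6 at row 2 (u2 leaves); pivot element 1.
Divide row 2 by 1; eliminate column q from the other rows.
After both pivots, the entry at the z-row, column RHS is 20.

20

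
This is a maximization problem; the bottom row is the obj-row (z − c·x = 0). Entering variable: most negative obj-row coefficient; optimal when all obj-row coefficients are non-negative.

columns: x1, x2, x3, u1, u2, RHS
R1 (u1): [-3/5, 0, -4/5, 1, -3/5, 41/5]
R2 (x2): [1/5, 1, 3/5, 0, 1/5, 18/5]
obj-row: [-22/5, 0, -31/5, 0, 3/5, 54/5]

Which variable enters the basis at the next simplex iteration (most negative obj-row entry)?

x3

Negative obj-row entries: x1: -22/5, x3: -31/5.
The most negative is -31/5 in column x3, so x3 enters.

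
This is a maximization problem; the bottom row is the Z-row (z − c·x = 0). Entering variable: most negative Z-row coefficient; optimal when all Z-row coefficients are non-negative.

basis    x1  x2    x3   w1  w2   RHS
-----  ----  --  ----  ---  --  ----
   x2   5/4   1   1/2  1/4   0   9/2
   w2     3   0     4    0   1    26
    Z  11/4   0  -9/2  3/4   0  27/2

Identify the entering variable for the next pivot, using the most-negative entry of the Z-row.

x3

Negative Z-row entries: x3: -9/2.
The most negative is -9/2 in column x3, so x3 enters.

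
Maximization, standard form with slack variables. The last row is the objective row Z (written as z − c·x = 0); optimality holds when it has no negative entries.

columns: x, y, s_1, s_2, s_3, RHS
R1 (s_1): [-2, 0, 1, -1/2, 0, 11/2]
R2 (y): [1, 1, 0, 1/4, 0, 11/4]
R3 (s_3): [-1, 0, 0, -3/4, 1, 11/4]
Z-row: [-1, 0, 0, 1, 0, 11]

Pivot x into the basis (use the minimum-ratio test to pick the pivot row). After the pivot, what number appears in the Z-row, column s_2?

5/4

Ratio test on column x — row 1: entry -2 ≤ 0; row 2: (11/4)/1 = 11/4; row 3: entry -1 ≤ 0. Minimum is 11/4 at row 2 (y leaves); pivot element 1.
Divide row 2 by 1; eliminate column x from the other rows.
Z-row update in column s_2: 1 − (-1)·(1/4) = 5/4.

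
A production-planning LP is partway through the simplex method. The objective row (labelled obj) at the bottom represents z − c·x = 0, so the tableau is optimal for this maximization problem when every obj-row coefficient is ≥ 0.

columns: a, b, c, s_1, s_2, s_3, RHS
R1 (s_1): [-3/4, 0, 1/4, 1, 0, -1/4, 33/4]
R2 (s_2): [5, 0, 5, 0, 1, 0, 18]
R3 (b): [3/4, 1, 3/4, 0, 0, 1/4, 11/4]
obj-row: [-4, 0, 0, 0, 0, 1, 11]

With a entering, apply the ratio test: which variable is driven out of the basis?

Column a entries and ratios — s_1: -3/4 ≤ 0, skip; s_2: 18/5 = 18/5; b: (11/4)/(3/4) = 11/3.
Smallest ratio is 18/5 in the row of s_2, so s_2 leaves.

s_2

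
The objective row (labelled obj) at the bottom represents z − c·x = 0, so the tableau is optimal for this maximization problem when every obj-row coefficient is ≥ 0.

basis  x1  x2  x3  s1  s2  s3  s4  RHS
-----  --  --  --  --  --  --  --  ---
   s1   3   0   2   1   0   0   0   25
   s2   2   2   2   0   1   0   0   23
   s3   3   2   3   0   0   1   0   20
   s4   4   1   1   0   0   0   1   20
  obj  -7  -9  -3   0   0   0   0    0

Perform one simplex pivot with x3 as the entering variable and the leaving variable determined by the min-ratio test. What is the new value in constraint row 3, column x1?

Ratio test on column x3 — row 1: 25/2 = 25/2; row 2: 23/2 = 23/2; row 3: 20/3 = 20/3; row 4: 20/1 = 20. Minimum is 20/3 at row 3 (s3 leaves); pivot element 3.
Divide row 3 by 3; eliminate column x3 from the other rows.
In the new row 3, the x1 entry is the old entry divided by the pivot: 3/3 = 1.

1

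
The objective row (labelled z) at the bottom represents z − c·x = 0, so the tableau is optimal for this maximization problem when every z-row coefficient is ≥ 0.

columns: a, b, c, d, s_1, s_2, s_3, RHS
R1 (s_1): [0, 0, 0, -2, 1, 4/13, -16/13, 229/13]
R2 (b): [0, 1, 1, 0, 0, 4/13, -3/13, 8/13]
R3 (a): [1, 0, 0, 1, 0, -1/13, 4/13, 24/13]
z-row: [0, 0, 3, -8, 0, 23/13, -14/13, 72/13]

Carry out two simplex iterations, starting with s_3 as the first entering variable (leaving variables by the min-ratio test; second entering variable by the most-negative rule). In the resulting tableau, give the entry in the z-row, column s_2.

Ratio test on column s_3 — row 1: entry -16/13 ≤ 0; row 2: entry -3/13 ≤ 0; row 3: (24/13)/(4/13) = 6. Minimum is 6 at row 3 (a leaves); pivot element 4/13.
Divide row 3 by 4/13; eliminate column s_3 from the other rows.
Second iteration: most negative z-row entry is -9/2 in column d, so d enters.
Ratio test on column d — row 1: 25/2 = 25/2; row 2: 2/(3/4) = 8/3; row 3: 6/(13/4) = 24/13. Minimum is 24/13 at row 3 (s_3 leaves); pivot element 13/4.
Divide row 3 by 13/4; eliminate column d from the other rows.
After both pivots, the entry at the z-row, column s_2 is 15/13.

15/13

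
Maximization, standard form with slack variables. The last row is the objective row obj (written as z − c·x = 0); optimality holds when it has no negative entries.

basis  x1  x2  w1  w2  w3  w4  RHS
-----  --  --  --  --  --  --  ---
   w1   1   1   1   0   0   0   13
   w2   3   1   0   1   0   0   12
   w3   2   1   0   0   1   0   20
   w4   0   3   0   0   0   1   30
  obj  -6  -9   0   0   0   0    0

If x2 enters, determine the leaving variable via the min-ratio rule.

w4

Column x2 entries and ratios — w1: 13/1 = 13; w2: 12/1 = 12; w3: 20/1 = 20; w4: 30/3 = 10.
Smallest ratio is 10 in the row of w4, so w4 leaves.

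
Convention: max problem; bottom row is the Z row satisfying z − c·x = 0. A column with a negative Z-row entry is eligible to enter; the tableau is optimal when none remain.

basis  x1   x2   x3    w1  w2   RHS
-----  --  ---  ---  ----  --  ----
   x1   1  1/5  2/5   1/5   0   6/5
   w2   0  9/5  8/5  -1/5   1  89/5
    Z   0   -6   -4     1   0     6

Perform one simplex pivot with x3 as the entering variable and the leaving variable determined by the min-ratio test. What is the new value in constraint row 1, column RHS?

3

Ratio test on column x3 — row 1: (6/5)/(2/5) = 3; row 2: (89/5)/(8/5) = 89/8. Minimum is 3 at row 1 (x1 leaves); pivot element 2/5.
Divide row 1 by 2/5; eliminate column x3 from the other rows.
In the new row 1, the RHS entry is the old entry divided by the pivot: (6/5)/(2/5) = 3.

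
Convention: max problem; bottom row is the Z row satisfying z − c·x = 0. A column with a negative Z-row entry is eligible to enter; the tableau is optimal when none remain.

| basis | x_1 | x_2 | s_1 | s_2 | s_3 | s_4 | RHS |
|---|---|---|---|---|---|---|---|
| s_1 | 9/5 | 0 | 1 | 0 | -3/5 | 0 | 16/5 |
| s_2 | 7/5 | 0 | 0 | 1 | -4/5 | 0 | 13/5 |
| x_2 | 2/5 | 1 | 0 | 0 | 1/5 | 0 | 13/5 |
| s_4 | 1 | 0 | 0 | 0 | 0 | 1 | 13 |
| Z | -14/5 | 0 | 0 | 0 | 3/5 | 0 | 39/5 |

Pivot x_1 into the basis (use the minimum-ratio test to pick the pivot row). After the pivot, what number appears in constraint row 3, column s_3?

Ratio test on column x_1 — row 1: (16/5)/(9/5) = 16/9; row 2: (13/5)/(7/5) = 13/7; row 3: (13/5)/(2/5) = 13/2; row 4: 13/1 = 13. Minimum is 16/9 at row 1 (s_1 leaves); pivot element 9/5.
Divide row 1 by 9/5; eliminate column x_1 from the other rows.
Row 3 update in column s_3: 1/5 − (2/5)·(-1/3) = 1/3.

1/3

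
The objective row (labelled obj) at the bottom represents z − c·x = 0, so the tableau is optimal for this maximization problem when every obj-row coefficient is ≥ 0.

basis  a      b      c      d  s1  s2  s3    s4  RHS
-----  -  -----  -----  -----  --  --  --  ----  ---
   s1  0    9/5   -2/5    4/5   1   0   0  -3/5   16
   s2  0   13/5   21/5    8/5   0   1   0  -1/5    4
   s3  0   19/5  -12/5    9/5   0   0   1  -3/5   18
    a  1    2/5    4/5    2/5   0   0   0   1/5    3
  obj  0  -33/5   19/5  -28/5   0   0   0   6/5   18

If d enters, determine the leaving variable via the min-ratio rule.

Column d entries and ratios — s1: 16/(4/5) = 20; s2: 4/(8/5) = 5/2; s3: 18/(9/5) = 10; a: 3/(2/5) = 15/2.
Smallest ratio is 5/2 in the row of s2, so s2 leaves.

s2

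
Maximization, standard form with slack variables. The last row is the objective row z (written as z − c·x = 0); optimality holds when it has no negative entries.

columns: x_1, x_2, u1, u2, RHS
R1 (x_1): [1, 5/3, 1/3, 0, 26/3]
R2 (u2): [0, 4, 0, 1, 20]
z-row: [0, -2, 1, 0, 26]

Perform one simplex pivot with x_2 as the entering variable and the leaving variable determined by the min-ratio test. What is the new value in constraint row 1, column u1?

1/3

Ratio test on column x_2 — row 1: (26/3)/(5/3) = 26/5; row 2: 20/4 = 5. Minimum is 5 at row 2 (u2 leaves); pivot element 4.
Divide row 2 by 4; eliminate column x_2 from the other rows.
Row 1 update in column u1: 1/3 − (5/3)·0 = 1/3.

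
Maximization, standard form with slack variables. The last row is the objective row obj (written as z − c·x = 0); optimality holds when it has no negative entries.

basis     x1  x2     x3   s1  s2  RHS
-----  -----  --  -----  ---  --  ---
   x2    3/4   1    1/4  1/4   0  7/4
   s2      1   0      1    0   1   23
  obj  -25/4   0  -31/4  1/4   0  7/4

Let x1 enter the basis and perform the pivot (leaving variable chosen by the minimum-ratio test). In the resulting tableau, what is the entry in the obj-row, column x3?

Ratio test on column x1 — row 1: (7/4)/(3/4) = 7/3; row 2: 23/1 = 23. Minimum is 7/3 at row 1 (x2 leaves); pivot element 3/4.
Divide row 1 by 3/4; eliminate column x1 from the other rows.
obj-row update in column x3: -31/4 − (-25/4)·(1/3) = -17/3.

-17/3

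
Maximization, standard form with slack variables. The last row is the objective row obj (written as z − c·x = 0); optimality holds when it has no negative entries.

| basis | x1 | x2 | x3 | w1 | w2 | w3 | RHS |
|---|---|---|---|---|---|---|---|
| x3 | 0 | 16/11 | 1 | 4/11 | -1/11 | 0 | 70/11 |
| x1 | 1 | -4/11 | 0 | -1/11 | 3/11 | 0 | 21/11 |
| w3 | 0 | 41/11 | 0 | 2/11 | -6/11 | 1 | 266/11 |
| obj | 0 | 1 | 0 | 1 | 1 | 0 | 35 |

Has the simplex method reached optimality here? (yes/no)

Every obj-row coefficient is ≥ 0, so the tableau is optimal.

yes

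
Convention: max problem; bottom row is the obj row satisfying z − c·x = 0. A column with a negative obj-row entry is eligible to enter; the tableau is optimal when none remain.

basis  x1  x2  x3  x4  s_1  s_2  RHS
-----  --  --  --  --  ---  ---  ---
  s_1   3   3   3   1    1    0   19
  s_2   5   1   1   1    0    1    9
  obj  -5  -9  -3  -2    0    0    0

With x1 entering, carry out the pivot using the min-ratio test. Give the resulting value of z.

9

Ratio test on column x1 — row 1: 19/3 = 19/3; row 2: 9/5 = 9/5. Minimum is 9/5 at row 2 (s_2 leaves); pivot element 5.
Pivot on row 2; the obj-row RHS becomes 0 − (-5)·(9/5) = 9.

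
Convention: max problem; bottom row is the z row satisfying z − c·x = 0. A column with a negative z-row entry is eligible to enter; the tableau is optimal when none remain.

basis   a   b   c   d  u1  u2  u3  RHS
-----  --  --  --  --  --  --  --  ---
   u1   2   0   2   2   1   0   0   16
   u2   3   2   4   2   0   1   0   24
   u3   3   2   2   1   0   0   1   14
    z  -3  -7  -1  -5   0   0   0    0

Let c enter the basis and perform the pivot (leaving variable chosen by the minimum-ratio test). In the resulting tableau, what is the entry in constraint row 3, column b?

1

Ratio test on column c — row 1: 16/2 = 8; row 2: 24/4 = 6; row 3: 14/2 = 7. Minimum is 6 at row 2 (u2 leaves); pivot element 4.
Divide row 2 by 4; eliminate column c from the other rows.
Row 3 update in column b: 2 − 2·(1/2) = 1.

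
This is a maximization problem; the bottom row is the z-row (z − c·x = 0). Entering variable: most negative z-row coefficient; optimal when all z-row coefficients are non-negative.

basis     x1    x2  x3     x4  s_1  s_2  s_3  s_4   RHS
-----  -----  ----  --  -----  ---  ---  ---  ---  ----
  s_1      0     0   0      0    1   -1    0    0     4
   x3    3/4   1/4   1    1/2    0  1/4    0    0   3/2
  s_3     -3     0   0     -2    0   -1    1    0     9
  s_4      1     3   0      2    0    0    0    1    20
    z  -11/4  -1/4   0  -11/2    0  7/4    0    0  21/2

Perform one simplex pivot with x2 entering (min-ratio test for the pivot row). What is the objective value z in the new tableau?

12

Ratio test on column x2 — row 1: entry 0 ≤ 0; row 2: (3/2)/(1/4) = 6; row 3: entry 0 ≤ 0; row 4: 20/3 = 20/3. Minimum is 6 at row 2 (x3 leaves); pivot element 1/4.
Pivot on row 2; the z-row RHS becomes 21/2 − (-1/4)·6 = 12.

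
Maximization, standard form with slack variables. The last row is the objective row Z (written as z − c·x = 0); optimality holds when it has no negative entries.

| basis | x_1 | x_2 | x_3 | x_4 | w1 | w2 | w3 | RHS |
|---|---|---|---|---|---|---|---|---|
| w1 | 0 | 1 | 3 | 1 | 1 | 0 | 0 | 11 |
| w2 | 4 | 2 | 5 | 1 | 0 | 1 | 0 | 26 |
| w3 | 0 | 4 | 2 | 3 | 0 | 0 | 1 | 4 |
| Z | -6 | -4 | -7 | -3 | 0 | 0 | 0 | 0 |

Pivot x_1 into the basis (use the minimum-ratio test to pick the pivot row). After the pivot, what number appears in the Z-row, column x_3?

1/2

Ratio test on column x_1 — row 1: entry 0 ≤ 0; row 2: 26/4 = 13/2; row 3: entry 0 ≤ 0. Minimum is 13/2 at row 2 (w2 leaves); pivot element 4.
Divide row 2 by 4; eliminate column x_1 from the other rows.
Z-row update in column x_3: -7 − (-6)·(5/4) = 1/2.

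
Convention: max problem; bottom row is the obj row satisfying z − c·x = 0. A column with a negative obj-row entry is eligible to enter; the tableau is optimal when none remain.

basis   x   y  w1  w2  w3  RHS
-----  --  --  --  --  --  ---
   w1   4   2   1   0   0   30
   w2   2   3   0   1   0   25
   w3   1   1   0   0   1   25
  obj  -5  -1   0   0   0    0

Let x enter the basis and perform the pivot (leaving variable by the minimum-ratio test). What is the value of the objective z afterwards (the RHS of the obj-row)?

Ratio test on column x — row 1: 30/4 = 15/2; row 2: 25/2 = 25/2; row 3: 25/1 = 25. Minimum is 15/2 at row 1 (w1 leaves); pivot element 4.
Pivot on row 1; the obj-row RHS becomes 0 − (-5)·(15/2) = 75/2.

75/2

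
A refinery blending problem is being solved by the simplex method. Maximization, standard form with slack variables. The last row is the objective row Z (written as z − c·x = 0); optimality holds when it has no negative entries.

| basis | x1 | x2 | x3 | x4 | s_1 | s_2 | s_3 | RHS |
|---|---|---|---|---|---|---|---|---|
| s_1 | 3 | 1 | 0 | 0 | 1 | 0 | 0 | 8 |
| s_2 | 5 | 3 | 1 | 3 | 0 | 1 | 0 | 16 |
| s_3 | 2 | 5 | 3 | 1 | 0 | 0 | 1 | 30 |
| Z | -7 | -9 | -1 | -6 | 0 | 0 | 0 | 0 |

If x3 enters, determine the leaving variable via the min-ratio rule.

s_3

Column x3 entries and ratios — s_1: 0 ≤ 0, skip; s_2: 16/1 = 16; s_3: 30/3 = 10.
Smallest ratio is 10 in the row of s_3, so s_3 leaves.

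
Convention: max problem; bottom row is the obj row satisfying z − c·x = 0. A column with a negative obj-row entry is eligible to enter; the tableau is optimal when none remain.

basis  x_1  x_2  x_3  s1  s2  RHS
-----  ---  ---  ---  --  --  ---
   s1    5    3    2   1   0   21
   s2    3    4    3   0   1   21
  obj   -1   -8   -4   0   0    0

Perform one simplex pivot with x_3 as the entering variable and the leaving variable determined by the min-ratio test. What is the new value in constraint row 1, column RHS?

7

Ratio test on column x_3 — row 1: 21/2 = 21/2; row 2: 21/3 = 7. Minimum is 7 at row 2 (s2 leaves); pivot element 3.
Divide row 2 by 3; eliminate column x_3 from the other rows.
Row 1 update in column RHS: 21 − 2·7 = 7.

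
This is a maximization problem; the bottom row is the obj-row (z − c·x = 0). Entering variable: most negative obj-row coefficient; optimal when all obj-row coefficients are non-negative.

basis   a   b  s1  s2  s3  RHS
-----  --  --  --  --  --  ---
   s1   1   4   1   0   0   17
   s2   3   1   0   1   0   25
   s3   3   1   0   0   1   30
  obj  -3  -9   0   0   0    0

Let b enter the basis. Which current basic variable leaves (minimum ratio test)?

s1

Column b entries and ratios — s1: 17/4 = 17/4; s2: 25/1 = 25; s3: 30/1 = 30.
Smallest ratio is 17/4 in the row of s1, so s1 leaves.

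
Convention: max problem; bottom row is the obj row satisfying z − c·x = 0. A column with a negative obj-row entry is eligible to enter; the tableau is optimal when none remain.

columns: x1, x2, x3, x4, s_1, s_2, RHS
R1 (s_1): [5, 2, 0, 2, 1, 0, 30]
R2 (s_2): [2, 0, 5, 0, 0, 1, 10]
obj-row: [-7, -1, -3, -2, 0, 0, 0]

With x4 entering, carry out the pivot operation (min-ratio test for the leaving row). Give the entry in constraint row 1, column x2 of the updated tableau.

1

Ratio test on column x4 — row 1: 30/2 = 15; row 2: entry 0 ≤ 0. Minimum is 15 at row 1 (s_1 leaves); pivot element 2.
Divide row 1 by 2; eliminate column x4 from the other rows.
In the new row 1, the x2 entry is the old entry divided by the pivot: 2/2 = 1.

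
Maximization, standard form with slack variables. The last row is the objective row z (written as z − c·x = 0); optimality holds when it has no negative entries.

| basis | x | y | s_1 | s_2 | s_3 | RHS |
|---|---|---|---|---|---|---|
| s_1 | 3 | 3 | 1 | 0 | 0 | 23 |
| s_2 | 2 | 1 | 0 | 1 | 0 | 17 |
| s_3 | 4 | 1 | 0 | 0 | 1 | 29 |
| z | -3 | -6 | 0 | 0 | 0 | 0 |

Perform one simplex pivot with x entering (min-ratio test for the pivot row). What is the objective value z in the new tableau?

Ratio test on column x — row 1: 23/3 = 23/3; row 2: 17/2 = 17/2; row 3: 29/4 = 29/4. Minimum is 29/4 at row 3 (s_3 leaves); pivot element 4.
Pivot on row 3; the z-row RHS becomes 0 − (-3)·(29/4) = 87/4.

87/4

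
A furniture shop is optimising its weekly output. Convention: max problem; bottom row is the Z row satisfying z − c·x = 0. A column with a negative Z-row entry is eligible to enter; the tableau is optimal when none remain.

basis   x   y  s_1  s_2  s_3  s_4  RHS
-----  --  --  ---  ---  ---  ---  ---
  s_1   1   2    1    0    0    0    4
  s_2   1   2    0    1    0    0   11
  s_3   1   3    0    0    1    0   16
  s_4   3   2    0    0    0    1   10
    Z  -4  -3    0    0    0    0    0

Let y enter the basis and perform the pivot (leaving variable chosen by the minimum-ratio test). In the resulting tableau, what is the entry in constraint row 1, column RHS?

Ratio test on column y — row 1: 4/2 = 2; row 2: 11/2 = 11/2; row 3: 16/3 = 16/3; row 4: 10/2 = 5. Minimum is 2 at row 1 (s_1 leaves); pivot element 2.
Divide row 1 by 2; eliminate column y from the other rows.
In the new row 1, the RHS entry is the old entry divided by the pivot: 4/2 = 2.

2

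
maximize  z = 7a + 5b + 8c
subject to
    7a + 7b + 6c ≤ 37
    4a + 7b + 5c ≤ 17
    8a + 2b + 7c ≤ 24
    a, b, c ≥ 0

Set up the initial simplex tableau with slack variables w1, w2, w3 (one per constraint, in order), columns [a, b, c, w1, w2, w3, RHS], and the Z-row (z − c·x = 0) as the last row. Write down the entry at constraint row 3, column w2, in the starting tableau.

Slack w2 belongs to constraint 2; its column is the unit vector e_2, so the entry in row 3 is 0.

0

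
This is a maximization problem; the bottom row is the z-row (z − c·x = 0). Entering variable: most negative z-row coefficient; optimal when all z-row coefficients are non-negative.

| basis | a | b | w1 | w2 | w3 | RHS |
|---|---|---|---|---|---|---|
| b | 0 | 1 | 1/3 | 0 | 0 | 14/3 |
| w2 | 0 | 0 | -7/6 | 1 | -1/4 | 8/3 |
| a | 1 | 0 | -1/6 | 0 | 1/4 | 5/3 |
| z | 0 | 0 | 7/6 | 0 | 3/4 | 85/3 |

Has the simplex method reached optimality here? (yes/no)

Every z-row coefficient is ≥ 0, so the tableau is optimal.

yes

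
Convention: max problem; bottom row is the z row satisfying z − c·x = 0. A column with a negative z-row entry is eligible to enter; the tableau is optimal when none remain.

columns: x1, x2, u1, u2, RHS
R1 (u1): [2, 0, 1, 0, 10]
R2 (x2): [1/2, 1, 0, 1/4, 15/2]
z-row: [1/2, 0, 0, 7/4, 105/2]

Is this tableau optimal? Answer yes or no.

yes

Every z-row coefficient is ≥ 0, so the tableau is optimal.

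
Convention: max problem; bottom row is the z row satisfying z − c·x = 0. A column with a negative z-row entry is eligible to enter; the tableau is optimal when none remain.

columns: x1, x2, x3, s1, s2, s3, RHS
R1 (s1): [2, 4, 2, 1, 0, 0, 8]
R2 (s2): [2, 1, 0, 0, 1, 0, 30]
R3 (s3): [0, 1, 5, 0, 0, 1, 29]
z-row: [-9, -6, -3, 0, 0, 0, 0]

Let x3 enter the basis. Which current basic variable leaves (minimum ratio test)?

s1

Column x3 entries and ratios — s1: 8/2 = 4; s2: 0 ≤ 0, skip; s3: 29/5 = 29/5.
Smallest ratio is 4 in the row of s1, so s1 leaves.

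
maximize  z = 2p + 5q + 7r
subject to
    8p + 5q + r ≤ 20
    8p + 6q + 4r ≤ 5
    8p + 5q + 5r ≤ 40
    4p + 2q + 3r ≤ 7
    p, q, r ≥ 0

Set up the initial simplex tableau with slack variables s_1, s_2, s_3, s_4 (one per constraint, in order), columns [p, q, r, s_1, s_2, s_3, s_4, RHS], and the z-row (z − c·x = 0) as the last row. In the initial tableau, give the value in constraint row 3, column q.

Constraint 3 has coefficient 5 on q.

5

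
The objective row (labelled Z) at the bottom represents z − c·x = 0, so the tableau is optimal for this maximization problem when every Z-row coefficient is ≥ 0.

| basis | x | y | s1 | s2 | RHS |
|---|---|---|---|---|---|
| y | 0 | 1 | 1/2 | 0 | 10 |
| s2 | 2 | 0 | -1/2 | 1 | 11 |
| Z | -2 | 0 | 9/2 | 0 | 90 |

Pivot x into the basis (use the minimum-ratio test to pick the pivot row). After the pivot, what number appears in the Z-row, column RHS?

Ratio test on column x — row 1: entry 0 ≤ 0; row 2: 11/2 = 11/2. Minimum is 11/2 at row 2 (s2 leaves); pivot element 2.
Divide row 2 by 2; eliminate column x from the other rows.
Z-row update in column RHS: 90 − (-2)·(11/2) = 101.

101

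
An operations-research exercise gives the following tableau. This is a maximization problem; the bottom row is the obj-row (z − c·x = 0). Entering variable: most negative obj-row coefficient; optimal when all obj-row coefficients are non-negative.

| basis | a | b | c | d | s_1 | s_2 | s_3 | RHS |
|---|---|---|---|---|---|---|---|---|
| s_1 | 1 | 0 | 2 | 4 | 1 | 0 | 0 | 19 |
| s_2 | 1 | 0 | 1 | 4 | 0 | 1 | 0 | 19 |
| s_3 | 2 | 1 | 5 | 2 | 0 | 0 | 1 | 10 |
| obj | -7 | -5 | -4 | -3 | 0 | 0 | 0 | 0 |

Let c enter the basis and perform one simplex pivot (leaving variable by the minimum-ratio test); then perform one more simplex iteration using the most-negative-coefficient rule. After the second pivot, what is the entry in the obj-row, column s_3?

Ratio test on column c — row 1: 19/2 = 19/2; row 2: 19/1 = 19; row 3: 10/5 = 2. Minimum is 2 at row 3 (s_3 leaves); pivot element 5.
Divide row 3 by 5; eliminate column c from the other rows.
Second iteration: most negative obj-row entry is -27/5 in column a, so a enters.
Ratio test on column a — row 1: 15/(1/5) = 75; row 2: 17/(3/5) = 85/3; row 3: 2/(2/5) = 5. Minimum is 5 at row 3 (c leaves); pivot element 2/5.
Divide row 3 by 2/5; eliminate column a from the other rows.
After both pivots, the entry at the obj-row, column s_3 is 7/2.

7/2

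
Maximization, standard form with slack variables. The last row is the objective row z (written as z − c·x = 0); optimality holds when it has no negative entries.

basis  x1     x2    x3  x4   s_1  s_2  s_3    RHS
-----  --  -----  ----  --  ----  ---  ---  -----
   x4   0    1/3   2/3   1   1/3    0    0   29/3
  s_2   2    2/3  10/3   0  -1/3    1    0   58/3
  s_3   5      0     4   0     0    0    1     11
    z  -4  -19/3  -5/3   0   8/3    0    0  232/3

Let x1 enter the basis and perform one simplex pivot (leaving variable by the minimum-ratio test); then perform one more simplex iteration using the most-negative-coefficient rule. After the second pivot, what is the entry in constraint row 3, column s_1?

0

Ratio test on column x1 — row 1: entry 0 ≤ 0; row 2: (58/3)/2 = 29/3; row 3: 11/5 = 11/5. Minimum is 11/5 at row 3 (s_3 leaves); pivot element 5.
Divide row 3 by 5; eliminate column x1 from the other rows.
Second iteration: most negative z-row entry is -19/3 in column x2, so x2 enters.
Ratio test on column x2 — row 1: (29/3)/(1/3) = 29; row 2: (224/15)/(2/3) = 112/5; row 3: entry 0 ≤ 0. Minimum is 112/5 at row 2 (s_2 leaves); pivot element 2/3.
Divide row 2 by 2/3; eliminate column x2 from the other rows.
After both pivots, the entry at constraint row 3, column s_1 is 0.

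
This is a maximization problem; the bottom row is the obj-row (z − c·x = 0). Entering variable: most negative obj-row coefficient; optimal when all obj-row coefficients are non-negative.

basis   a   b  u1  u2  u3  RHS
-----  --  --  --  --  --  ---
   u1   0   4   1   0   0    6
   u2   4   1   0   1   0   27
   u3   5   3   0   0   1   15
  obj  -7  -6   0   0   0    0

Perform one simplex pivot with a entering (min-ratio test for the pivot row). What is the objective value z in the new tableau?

Ratio test on column a — row 1: entry 0 ≤ 0; row 2: 27/4 = 27/4; row 3: 15/5 = 3. Minimum is 3 at row 3 (u3 leaves); pivot element 5.
Pivot on row 3; the obj-row RHS becomes 0 − (-7)·3 = 21.

21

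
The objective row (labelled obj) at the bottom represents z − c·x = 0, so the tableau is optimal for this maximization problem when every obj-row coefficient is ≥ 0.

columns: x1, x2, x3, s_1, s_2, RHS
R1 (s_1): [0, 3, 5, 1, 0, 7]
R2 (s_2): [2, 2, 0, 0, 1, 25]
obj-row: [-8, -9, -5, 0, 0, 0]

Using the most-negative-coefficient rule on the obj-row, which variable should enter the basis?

x2

Negative obj-row entries: x1: -8, x2: -9, x3: -5.
The most negative is -9 in column x2, so x2 enters.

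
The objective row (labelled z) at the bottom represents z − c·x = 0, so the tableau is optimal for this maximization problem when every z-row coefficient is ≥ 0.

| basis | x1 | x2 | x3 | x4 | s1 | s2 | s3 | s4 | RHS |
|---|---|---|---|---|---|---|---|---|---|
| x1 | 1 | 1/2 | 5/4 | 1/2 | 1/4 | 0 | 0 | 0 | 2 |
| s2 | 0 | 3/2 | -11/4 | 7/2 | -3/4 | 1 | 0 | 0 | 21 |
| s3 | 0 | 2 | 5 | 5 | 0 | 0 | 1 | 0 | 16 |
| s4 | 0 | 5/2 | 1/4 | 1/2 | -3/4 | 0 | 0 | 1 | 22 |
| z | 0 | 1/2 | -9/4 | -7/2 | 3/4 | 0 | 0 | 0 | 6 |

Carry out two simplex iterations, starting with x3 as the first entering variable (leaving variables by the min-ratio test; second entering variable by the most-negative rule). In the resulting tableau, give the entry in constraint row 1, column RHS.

8/15

Ratio test on column x3 — row 1: 2/(5/4) = 8/5; row 2: entry -11/4 ≤ 0; row 3: 16/5 = 16/5; row 4: 22/(1/4) = 88. Minimum is 8/5 at row 1 (x1 leaves); pivot element 5/4.
Divide row 1 by 5/4; eliminate column x3 from the other rows.
Second iteration: most negative z-row entry is -13/5 in column x4, so x4 enters.
Ratio test on column x4 — row 1: (8/5)/(2/5) = 4; row 2: (127/5)/(23/5) = 127/23; row 3: 8/3 = 8/3; row 4: (108/5)/(2/5) = 54. Minimum is 8/3 at row 3 (s3 leaves); pivot element 3.
Divide row 3 by 3; eliminate column x4 from the other rows.
After both pivots, the entry at constraint row 1, column RHS is 8/15.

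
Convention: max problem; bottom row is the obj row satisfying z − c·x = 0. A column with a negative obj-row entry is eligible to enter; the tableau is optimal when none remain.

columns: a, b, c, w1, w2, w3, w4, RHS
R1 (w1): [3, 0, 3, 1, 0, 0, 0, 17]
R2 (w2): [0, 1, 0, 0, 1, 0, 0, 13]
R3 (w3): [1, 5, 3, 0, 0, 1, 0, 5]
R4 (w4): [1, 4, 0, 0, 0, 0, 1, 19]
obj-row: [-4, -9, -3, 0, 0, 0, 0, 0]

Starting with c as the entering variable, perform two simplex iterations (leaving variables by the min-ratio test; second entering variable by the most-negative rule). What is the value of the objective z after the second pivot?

Ratio test on column c — row 1: 17/3 = 17/3; row 2: entry 0 ≤ 0; row 3: 5/3 = 5/3; row 4: entry 0 ≤ 0. Minimum is 5/3 at row 3 (w3 leaves); pivot element 3.
Pivot on row 3; the obj-row RHS becomes 0 − (-3)·(5/3) = 5.
Next entering variable (most negative obj-row entry -4): b.
Ratio test on column b — row 1: entry -5 ≤ 0; row 2: 13/1 = 13; row 3: (5/3)/(5/3) = 1; row 4: 19/4 = 19/4. Minimum is 1 at row 3 (c leaves); pivot element 5/3.
After the second pivot the obj-row RHS is 5 − (-4)·1 = 9.

9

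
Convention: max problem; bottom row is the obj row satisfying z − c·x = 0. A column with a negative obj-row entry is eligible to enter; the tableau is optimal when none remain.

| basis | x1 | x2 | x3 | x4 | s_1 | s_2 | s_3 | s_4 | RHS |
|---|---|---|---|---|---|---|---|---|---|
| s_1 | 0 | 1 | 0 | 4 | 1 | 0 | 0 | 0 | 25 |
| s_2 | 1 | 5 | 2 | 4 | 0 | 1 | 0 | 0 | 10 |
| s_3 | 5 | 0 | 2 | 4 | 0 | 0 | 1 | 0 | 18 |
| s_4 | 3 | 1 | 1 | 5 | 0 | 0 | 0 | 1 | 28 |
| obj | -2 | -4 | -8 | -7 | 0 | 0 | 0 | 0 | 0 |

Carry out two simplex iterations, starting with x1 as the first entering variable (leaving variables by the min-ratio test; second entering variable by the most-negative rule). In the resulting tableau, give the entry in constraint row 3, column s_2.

-1/4

Ratio test on column x1 — row 1: entry 0 ≤ 0; row 2: 10/1 = 10; row 3: 18/5 = 18/5; row 4: 28/3 = 28/3. Minimum is 18/5 at row 3 (s_3 leaves); pivot element 5.
Divide row 3 by 5; eliminate column x1 from the other rows.
Second iteration: most negative obj-row entry is -36/5 in column x3, so x3 enters.
Ratio test on column x3 — row 1: entry 0 ≤ 0; row 2: (32/5)/(8/5) = 4; row 3: (18/5)/(2/5) = 9; row 4: entry -1/5 ≤ 0. Minimum is 4 at row 2 (s_2 leaves); pivot element 8/5.
Divide row 2 by 8/5; eliminate column x3 from the other rows.
After both pivots, the entry at constraint row 3, column s_2 is -1/4.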